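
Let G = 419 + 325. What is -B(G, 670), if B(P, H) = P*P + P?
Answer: -554280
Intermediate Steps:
G = 744
B(P, H) = P + P**2 (B(P, H) = P**2 + P = P + P**2)
-B(G, 670) = -744*(1 + 744) = -744*745 = -1*554280 = -554280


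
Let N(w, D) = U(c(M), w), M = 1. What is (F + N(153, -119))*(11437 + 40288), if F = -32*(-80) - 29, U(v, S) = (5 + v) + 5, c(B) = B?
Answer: 131484950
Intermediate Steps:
U(v, S) = 10 + v
N(w, D) = 11 (N(w, D) = 10 + 1 = 11)
F = 2531 (F = 2560 - 29 = 2531)
(F + N(153, -119))*(11437 + 40288) = (2531 + 11)*(11437 + 40288) = 2542*51725 = 131484950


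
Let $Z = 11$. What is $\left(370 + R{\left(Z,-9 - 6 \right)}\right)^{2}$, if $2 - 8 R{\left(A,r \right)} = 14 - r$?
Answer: $\frac{8602489}{64} \approx 1.3441 \cdot 10^{5}$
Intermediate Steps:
$R{\left(A,r \right)} = - \frac{3}{2} + \frac{r}{8}$ ($R{\left(A,r \right)} = \frac{1}{4} - \frac{14 - r}{8} = \frac{1}{4} + \left(- \frac{7}{4} + \frac{r}{8}\right) = - \frac{3}{2} + \frac{r}{8}$)
$\left(370 + R{\left(Z,-9 - 6 \right)}\right)^{2} = \left(370 + \left(- \frac{3}{2} + \frac{-9 - 6}{8}\right)\right)^{2} = \left(370 + \left(- \frac{3}{2} + \frac{1}{8} \left(-15\right)\right)\right)^{2} = \left(370 - \frac{27}{8}\right)^{2} = \left(\frac{2933}{8}\right)^{2} = \frac{8602489}{64}$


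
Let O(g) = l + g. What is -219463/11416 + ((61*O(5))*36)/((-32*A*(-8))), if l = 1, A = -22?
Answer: -21663013/1004608 ≈ -21.564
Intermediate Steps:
O(g) = 1 + g
-219463/11416 + ((61*O(5))*36)/((-32*A*(-8))) = -219463/11416 + ((61*(1 + 5))*36)/((-32*(-22)*(-8))) = -219463*1/11416 + ((61*6)*36)/((704*(-8))) = -219463/11416 + (366*36)/(-5632) = -219463/11416 + 13176*(-1/5632) = -219463/11416 - 1647/704 = -21663013/1004608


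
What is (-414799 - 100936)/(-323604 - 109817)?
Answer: 515735/433421 ≈ 1.1899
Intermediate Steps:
(-414799 - 100936)/(-323604 - 109817) = -515735/(-433421) = -515735*(-1/433421) = 515735/433421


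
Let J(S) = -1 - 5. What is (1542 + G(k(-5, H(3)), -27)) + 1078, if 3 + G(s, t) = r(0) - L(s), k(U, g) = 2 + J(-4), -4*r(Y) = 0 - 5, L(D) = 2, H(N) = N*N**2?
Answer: 10465/4 ≈ 2616.3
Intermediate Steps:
H(N) = N**3
J(S) = -6
r(Y) = 5/4 (r(Y) = -(0 - 5)/4 = -1/4*(-5) = 5/4)
k(U, g) = -4 (k(U, g) = 2 - 6 = -4)
G(s, t) = -15/4 (G(s, t) = -3 + (5/4 - 1*2) = -3 + (5/4 - 2) = -3 - 3/4 = -15/4)
(1542 + G(k(-5, H(3)), -27)) + 1078 = (1542 - 15/4) + 1078 = 6153/4 + 1078 = 10465/4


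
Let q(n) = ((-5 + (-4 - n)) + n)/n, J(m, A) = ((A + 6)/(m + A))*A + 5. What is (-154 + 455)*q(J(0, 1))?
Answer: -903/4 ≈ -225.75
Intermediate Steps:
J(m, A) = 5 + A*(6 + A)/(A + m) (J(m, A) = ((6 + A)/(A + m))*A + 5 = A*(6 + A)/(A + m) + 5 = 5 + A*(6 + A)/(A + m))
q(n) = -9/n (q(n) = ((-9 - n) + n)/n = -9/n)
(-154 + 455)*q(J(0, 1)) = (-154 + 455)*(-9*(1 + 0)/(1² + 5*0 + 11*1)) = 301*(-9/(1 + 0 + 11)) = 301*(-9/(1*12)) = 301*(-9/12) = 301*(-9*1/12) = 301*(-¾) = -903/4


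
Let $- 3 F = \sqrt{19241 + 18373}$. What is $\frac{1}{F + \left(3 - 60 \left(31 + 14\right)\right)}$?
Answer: $- \frac{8091}{21808889} + \frac{\sqrt{37614}}{21808889} \approx -0.0003621$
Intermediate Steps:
$F = - \frac{\sqrt{37614}}{3}$ ($F = - \frac{\sqrt{19241 + 18373}}{3} = - \frac{\sqrt{37614}}{3} \approx -64.648$)
$\frac{1}{F + \left(3 - 60 \left(31 + 14\right)\right)} = \frac{1}{- \frac{\sqrt{37614}}{3} + \left(3 - 60 \left(31 + 14\right)\right)} = \frac{1}{- \frac{\sqrt{37614}}{3} + \left(3 - 2700\right)} = \frac{1}{- \frac{\sqrt{37614}}{3} - 2697} = \frac{1}{-2697 - \frac{\sqrt{37614}}{3}}$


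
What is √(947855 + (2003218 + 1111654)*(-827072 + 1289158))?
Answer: √1439339690847 ≈ 1.1997e+6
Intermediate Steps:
√(947855 + (2003218 + 1111654)*(-827072 + 1289158)) = √(947855 + 3114872*462086) = √(947855 + 1439338742992) = √1439339690847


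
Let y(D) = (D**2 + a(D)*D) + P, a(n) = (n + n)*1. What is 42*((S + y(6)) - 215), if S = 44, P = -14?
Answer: -3234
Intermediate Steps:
a(n) = 2*n (a(n) = (2*n)*1 = 2*n)
y(D) = -14 + 3*D**2 (y(D) = (D**2 + (2*D)*D) - 14 = (D**2 + 2*D**2) - 14 = 3*D**2 - 14 = -14 + 3*D**2)
42*((S + y(6)) - 215) = 42*((44 + (-14 + 3*6**2)) - 215) = 42*((44 + (-14 + 3*36)) - 215) = 42*((44 + (-14 + 108)) - 215) = 42*((44 + 94) - 215) = 42*(138 - 215) = 42*(-77) = -3234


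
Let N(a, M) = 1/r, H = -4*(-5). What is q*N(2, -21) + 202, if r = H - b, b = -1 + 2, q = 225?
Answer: 4063/19 ≈ 213.84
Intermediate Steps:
H = 20
b = 1
r = 19 (r = 20 - 1*1 = 20 - 1 = 19)
N(a, M) = 1/19
q*N(2, -21) + 202 = 225*(1/19) + 202 = 225/19 + 202 = 4063/19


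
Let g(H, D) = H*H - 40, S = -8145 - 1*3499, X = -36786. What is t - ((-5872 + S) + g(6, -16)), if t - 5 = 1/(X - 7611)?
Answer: 778057424/44397 ≈ 17525.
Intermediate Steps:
S = -11644 (S = -8145 - 3499 = -11644)
g(H, D) = -40 + H² (g(H, D) = H² - 40 = -40 + H²)
t = 221984/44397 (t = 5 + 1/(-36786 - 7611) = 5 + 1/(-44397) = 5 - 1/44397 = 221984/44397 ≈ 5.0000)
t - ((-5872 + S) + g(6, -16)) = 221984/44397 - ((-5872 - 11644) + (-40 + 6²)) = 221984/44397 - (-17516 + (-40 + 36)) = 221984/44397 - (-17516 - 4) = 221984/44397 - 1*(-17520) = 221984/44397 + 17520 = 778057424/44397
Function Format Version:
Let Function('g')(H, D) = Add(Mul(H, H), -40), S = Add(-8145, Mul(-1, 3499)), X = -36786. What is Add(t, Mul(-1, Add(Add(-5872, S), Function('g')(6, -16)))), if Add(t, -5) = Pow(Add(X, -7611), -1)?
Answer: Rational(778057424, 44397) ≈ 17525.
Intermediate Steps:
S = -11644 (S = Add(-8145, -3499) = -11644)
Function('g')(H, D) = Add(-40, Pow(H, 2)) (Function('g')(H, D) = Add(Pow(H, 2), -40) = Add(-40, Pow(H, 2)))
t = Rational(221984, 44397) (t = Add(5, Pow(Add(-36786, -7611), -1)) = Add(5, Pow(-44397, -1)) = Add(5, Rational(-1, 44397)) = Rational(221984, 44397) ≈ 5.0000)
Add(t, Mul(-1, Add(Add(-5872, S), Function('g')(6, -16)))) = Add(Rational(221984, 44397), Mul(-1, Add(Add(-5872, -11644), Add(-40, Pow(6, 2))))) = Add(Rational(221984, 44397), Mul(-1, Add(-17516, Add(-40, 36)))) = Add(Rational(221984, 44397), Mul(-1, Add(-17516, -4))) = Add(Rational(221984, 44397), Mul(-1, -17520)) = Add(Rational(221984, 44397), 17520) = Rational(778057424, 44397)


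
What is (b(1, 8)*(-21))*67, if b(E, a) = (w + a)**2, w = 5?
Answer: -237783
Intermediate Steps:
b(E, a) = (5 + a)**2
(b(1, 8)*(-21))*67 = ((5 + 8)**2*(-21))*67 = (13**2*(-21))*67 = (169*(-21))*67 = -3549*67 = -237783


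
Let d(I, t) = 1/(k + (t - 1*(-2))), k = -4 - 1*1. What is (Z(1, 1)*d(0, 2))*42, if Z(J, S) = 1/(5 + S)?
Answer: -7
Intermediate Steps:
k = -5 (k = -4 - 1 = -5)
d(I, t) = 1/(-3 + t) (d(I, t) = 1/(-5 + (t - 1*(-2))) = 1/(-5 + (t + 2)) = 1/(-5 + (2 + t)) = 1/(-3 + t))
(Z(1, 1)*d(0, 2))*42 = (1/((5 + 1)*(-3 + 2)))*42 = (1/(6*(-1)))*42 = ((⅙)*(-1))*42 = -⅙*42 = -7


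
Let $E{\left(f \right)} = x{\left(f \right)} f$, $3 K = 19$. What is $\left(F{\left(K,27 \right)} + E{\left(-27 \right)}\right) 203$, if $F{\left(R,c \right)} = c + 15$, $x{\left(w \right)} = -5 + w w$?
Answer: $-3959718$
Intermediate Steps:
$K = \frac{19}{3}$ ($K = \frac{1}{3} \cdot 19 = \frac{19}{3} \approx 6.3333$)
$x{\left(w \right)} = -5 + w^{2}$
$F{\left(R,c \right)} = 15 + c$
$E{\left(f \right)} = f \left(-5 + f^{2}\right)$ ($E{\left(f \right)} = \left(-5 + f^{2}\right) f = f \left(-5 + f^{2}\right)$)
$\left(F{\left(K,27 \right)} + E{\left(-27 \right)}\right) 203 = \left(\left(15 + 27\right) - 27 \left(-5 + \left(-27\right)^{2}\right)\right) 203 = \left(42 - 27 \left(-5 + 729\right)\right) 203 = \left(42 - 19548\right) 203 = \left(-19506\right) 203 = -3959718$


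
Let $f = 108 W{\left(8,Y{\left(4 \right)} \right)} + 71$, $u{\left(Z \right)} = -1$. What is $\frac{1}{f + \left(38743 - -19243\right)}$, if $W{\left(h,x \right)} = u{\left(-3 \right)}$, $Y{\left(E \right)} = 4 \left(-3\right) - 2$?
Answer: $\frac{1}{57949} \approx 1.7257 \cdot 10^{-5}$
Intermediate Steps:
$Y{\left(E \right)} = -14$ ($Y{\left(E \right)} = -12 - 2 = -14$)
$W{\left(h,x \right)} = -1$
$f = -37$ ($f = 108 \left(-1\right) + 71 = -108 + 71 = -37$)
$\frac{1}{f + \left(38743 - -19243\right)} = \frac{1}{-37 + \left(38743 - -19243\right)} = \frac{1}{-37 + \left(38743 + 19243\right)} = \frac{1}{-37 + 57986} = \frac{1}{57949}$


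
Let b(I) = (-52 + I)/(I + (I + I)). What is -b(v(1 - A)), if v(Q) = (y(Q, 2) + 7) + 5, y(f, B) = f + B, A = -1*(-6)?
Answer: 43/27 ≈ 1.5926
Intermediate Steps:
A = 6
y(f, B) = B + f
v(Q) = 14 + Q (v(Q) = ((2 + Q) + 7) + 5 = (9 + Q) + 5 = 14 + Q)
b(I) = (-52 + I)/(3*I) (b(I) = (-52 + I)/(I + 2*I) = (-52 + I)/((3*I)) = (-52 + I)*(1/(3*I)) = (-52 + I)/(3*I))
-b(v(1 - A)) = -(-52 + (14 + (1 - 1*6)))/(3*(14 + (1 - 1*6))) = -(-52 + (14 + (1 - 6)))/(3*(14 + (1 - 6))) = -(-52 + (14 - 5))/(3*(14 - 5)) = -(-52 + 9)/(3*9) = -(-43)/(3*9) = -1*(-43/27) = 43/27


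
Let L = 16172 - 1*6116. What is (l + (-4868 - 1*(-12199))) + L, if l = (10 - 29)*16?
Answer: 17083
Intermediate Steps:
L = 10056 (L = 16172 - 6116 = 10056)
l = -304 (l = -19*16 = -304)
(l + (-4868 - 1*(-12199))) + L = (-304 + (-4868 - 1*(-12199))) + 10056 = (-304 + (-4868 + 12199)) + 10056 = (-304 + 7331) + 10056 = 7027 + 10056 = 17083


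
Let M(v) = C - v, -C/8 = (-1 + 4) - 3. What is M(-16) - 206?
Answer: -190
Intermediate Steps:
C = 0 (C = -8*((-1 + 4) - 3) = -8*(3 - 3) = -8*0 = 0)
M(v) = -v (M(v) = 0 - v = -v)
M(-16) - 206 = -1*(-16) - 206 = 16 - 206 = -190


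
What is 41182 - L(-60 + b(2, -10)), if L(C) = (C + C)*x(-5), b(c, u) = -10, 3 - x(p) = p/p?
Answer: 41462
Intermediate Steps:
x(p) = 2 (x(p) = 3 - p/p = 3 - 1*1 = 3 - 1 = 2)
L(C) = 4*C (L(C) = (C + C)*2 = (2*C)*2 = 4*C)
41182 - L(-60 + b(2, -10)) = 41182 - 4*(-60 - 10) = 41182 - 4*(-70) = 41182 - 1*(-280) = 41182 + 280 = 41462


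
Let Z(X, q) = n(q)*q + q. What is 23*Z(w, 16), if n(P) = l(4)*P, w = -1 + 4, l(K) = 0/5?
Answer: 368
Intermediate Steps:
l(K) = 0 (l(K) = 0*(1/5) = 0)
w = 3
n(P) = 0 (n(P) = 0*P = 0)
Z(X, q) = q (Z(X, q) = 0*q + q = 0 + q = q)
23*Z(w, 16) = 23*16 = 368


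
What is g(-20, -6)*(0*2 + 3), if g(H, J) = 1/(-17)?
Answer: -3/17 ≈ -0.17647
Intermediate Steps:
g(H, J) = -1/17
g(-20, -6)*(0*2 + 3) = -(0*2 + 3)/17 = -(0 + 3)/17 = -1/17*3 = -3/17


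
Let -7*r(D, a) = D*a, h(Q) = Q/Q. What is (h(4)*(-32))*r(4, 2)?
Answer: 256/7 ≈ 36.571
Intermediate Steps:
h(Q) = 1
r(D, a) = -D*a/7
(h(4)*(-32))*r(4, 2) = (1*(-32))*(-⅐*4*2) = -32*(-8/7) = 256/7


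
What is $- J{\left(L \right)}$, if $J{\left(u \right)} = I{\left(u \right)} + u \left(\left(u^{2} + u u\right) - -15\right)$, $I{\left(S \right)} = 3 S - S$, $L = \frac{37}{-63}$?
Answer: $\frac{2597807}{250047} \approx 10.389$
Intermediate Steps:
$L = - \frac{37}{63}$ ($L = 37 \left(- \frac{1}{63}\right) = - \frac{37}{63} \approx -0.5873$)
$I{\left(S \right)} = 2 S$
$J{\left(u \right)} = 2 u + u \left(15 + 2 u^{2}\right)$ ($J{\left(u \right)} = 2 u + u \left(\left(u^{2} + u u\right) - -15\right) = 2 u + u \left(\left(u^{2} + u^{2}\right) + 15\right) = 2 u + u \left(2 u^{2} + 15\right) = 2 u + u \left(15 + 2 u^{2}\right)$)
$- J{\left(L \right)} = - \frac{\left(-37\right) \left(17 + 2 \left(- \frac{37}{63}\right)^{2}\right)}{63} = - \frac{\left(-37\right) \left(17 + 2 \cdot \frac{1369}{3969}\right)}{63} = - \frac{\left(-37\right) \left(17 + \frac{2738}{3969}\right)}{63} = - \frac{\left(-37\right) 70211}{63 \cdot 3969} = \left(-1\right) \left(- \frac{2597807}{250047}\right) = \frac{2597807}{250047}$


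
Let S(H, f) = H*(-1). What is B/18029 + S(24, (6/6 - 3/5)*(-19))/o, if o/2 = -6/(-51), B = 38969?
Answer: -1799989/18029 ≈ -99.839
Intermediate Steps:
S(H, f) = -H
o = 4/17 (o = 2*(-6/(-51)) = 2*(-6*(-1/51)) = 2*(2/17) = 4/17 ≈ 0.23529)
B/18029 + S(24, (6/6 - 3/5)*(-19))/o = 38969/18029 + (-1*24)/(4/17) = 38969*(1/18029) - 24*17/4 = 38969/18029 - 102 = -1799989/18029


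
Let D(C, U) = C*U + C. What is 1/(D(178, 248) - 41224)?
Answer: 1/3098 ≈ 0.00032279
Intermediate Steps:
D(C, U) = C + C*U
1/(D(178, 248) - 41224) = 1/(178*(1 + 248) - 41224) = 1/(178*249 - 41224) = 1/(44322 - 41224) = 1/3098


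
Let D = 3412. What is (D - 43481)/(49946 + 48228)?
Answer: -40069/98174 ≈ -0.40814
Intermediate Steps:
(D - 43481)/(49946 + 48228) = (3412 - 43481)/(49946 + 48228) = -40069/98174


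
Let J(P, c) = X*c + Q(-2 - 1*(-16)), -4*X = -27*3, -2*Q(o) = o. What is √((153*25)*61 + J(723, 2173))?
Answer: √1109285/2 ≈ 526.61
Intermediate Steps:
Q(o) = -o/2
X = 81/4 (X = -(-27)*3/4 = -¼*(-81) = 81/4 ≈ 20.250)
J(P, c) = -7 + 81*c/4 (J(P, c) = 81*c/4 - (-2 - 1*(-16))/2 = 81*c/4 - (-2 + 16)/2 = 81*c/4 - ½*14 = 81*c/4 - 7 = -7 + 81*c/4)
√((153*25)*61 + J(723, 2173)) = √((153*25)*61 + (-7 + (81/4)*2173)) = √(3825*61 + (-7 + 176013/4)) = √(233325 + 175985/4) = √(1109285/4) = √1109285/2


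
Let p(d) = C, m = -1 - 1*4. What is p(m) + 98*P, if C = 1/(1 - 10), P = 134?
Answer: 118187/9 ≈ 13132.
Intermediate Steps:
m = -5 (m = -1 - 4 = -5)
C = -⅑ (C = 1/(-9) = -⅑ ≈ -0.11111)
p(d) = -⅑
p(m) + 98*P = -⅑ + 98*134 = -⅑ + 13132 = 118187/9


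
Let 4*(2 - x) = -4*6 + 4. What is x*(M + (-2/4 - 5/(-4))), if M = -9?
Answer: -231/4 ≈ -57.750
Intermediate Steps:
x = 7 (x = 2 - (-4*6 + 4)/4 = 2 - (-24 + 4)/4 = 2 - ¼*(-20) = 2 + 5 = 7)
x*(M + (-2/4 - 5/(-4))) = 7*(-9 + (-2/4 - 5/(-4))) = 7*(-9 + (-2*¼ - 5*(-¼))) = 7*(-9 + (-½ + 5/4)) = 7*(-9 + ¾) = 7*(-33/4) = -231/4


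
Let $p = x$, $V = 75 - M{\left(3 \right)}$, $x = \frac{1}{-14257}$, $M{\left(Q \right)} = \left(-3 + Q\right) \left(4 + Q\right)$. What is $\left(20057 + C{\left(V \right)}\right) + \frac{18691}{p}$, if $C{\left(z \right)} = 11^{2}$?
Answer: $-266457409$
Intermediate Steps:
$x = - \frac{1}{14257} \approx -7.0141 \cdot 10^{-5}$
$V = 75$ ($V = 75 - \left(-12 + 3 + 3^{2}\right) = 75 - \left(-12 + 3 + 9\right) = 75 - 0 = 75 + 0 = 75$)
$p = - \frac{1}{14257} \approx -7.0141 \cdot 10^{-5}$
$C{\left(z \right)} = 121$
$\left(20057 + C{\left(V \right)}\right) + \frac{18691}{p} = \left(20057 + 121\right) + \frac{18691}{- \frac{1}{14257}} = 20178 + 18691 \left(-14257\right) = 20178 - 266477587 = -266457409$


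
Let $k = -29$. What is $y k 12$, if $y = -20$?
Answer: $6960$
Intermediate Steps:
$y k 12 = \left(-20\right) \left(-29\right) 12 = 580 \cdot 12 = 6960$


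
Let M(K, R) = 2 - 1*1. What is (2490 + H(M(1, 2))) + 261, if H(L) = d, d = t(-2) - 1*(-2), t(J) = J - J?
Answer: 2753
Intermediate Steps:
M(K, R) = 1 (M(K, R) = 2 - 1 = 1)
t(J) = 0
d = 2 (d = 0 - 1*(-2) = 0 + 2 = 2)
H(L) = 2
(2490 + H(M(1, 2))) + 261 = (2490 + 2) + 261 = 2492 + 261 = 2753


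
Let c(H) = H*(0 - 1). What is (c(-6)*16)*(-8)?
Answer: -768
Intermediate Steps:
c(H) = -H (c(H) = H*(-1) = -H)
(c(-6)*16)*(-8) = (-1*(-6)*16)*(-8) = (6*16)*(-8) = 96*(-8) = -768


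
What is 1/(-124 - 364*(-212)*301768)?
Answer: 1/23249413792 ≈ 4.3012e-11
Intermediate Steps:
1/(-124 - 364*(-212)*301768) = (1/301768)/(-124 + 77168) = (1/301768)/77044 = (1/77044)*(1/301768) = 1/23249413792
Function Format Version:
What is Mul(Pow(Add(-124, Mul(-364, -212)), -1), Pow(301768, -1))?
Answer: Rational(1, 23249413792) ≈ 4.3012e-11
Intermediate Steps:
Mul(Pow(Add(-124, Mul(-364, -212)), -1), Pow(301768, -1)) = Mul(Pow(Add(-124, 77168), -1), Rational(1, 301768)) = Mul(Pow(77044, -1), Rational(1, 301768)) = Mul(Rational(1, 77044), Rational(1, 301768)) = Rational(1, 23249413792)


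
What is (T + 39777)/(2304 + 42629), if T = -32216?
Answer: 7561/44933 ≈ 0.16827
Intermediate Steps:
(T + 39777)/(2304 + 42629) = (-32216 + 39777)/(2304 + 42629) = 7561/44933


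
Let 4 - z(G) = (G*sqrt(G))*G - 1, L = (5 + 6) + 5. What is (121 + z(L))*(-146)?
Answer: 131108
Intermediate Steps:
L = 16 (L = 11 + 5 = 16)
z(G) = 5 - G**(5/2) (z(G) = 4 - ((G*sqrt(G))*G - 1) = 4 - (G**(3/2)*G - 1) = 4 - (G**(5/2) - 1) = 4 - (-1 + G**(5/2)) = 4 + (1 - G**(5/2)) = 5 - G**(5/2))
(121 + z(L))*(-146) = (121 + (5 - 16**(5/2)))*(-146) = (121 + (5 - 1*1024))*(-146) = (121 + (5 - 1024))*(-146) = (121 - 1019)*(-146) = -898*(-146) = 131108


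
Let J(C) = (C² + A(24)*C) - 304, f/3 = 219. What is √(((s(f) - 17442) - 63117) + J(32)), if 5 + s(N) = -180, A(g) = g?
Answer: 2*I*√19814 ≈ 281.52*I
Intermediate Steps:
f = 657 (f = 3*219 = 657)
s(N) = -185 (s(N) = -5 - 180 = -185)
J(C) = -304 + C² + 24*C (J(C) = (C² + 24*C) - 304 = -304 + C² + 24*C)
√(((s(f) - 17442) - 63117) + J(32)) = √(((-185 - 17442) - 63117) + (-304 + 32² + 24*32)) = √((-17627 - 63117) + (-304 + 1024 + 768)) = √(-80744 + 1488) = √(-79256) = 2*I*√19814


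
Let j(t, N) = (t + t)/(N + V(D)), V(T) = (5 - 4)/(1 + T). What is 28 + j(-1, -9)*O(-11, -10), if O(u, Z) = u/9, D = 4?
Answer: 499/18 ≈ 27.722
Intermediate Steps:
V(T) = 1/(1 + T)
j(t, N) = 2*t/(⅕ + N) (j(t, N) = (t + t)/(N + 1/(1 + 4)) = (2*t)/(N + 1/5) = (2*t)/(N + ⅕) = (2*t)/(⅕ + N) = 2*t/(⅕ + N))
O(u, Z) = u/9 (O(u, Z) = u*(⅑) = u/9)
28 + j(-1, -9)*O(-11, -10) = 28 + (10*(-1)/(1 + 5*(-9)))*((⅑)*(-11)) = 28 + (10*(-1)/(1 - 45))*(-11/9) = 28 + (10*(-1)/(-44))*(-11/9) = 28 + (10*(-1)*(-1/44))*(-11/9) = 28 + (5/22)*(-11/9) = 28 - 5/18 = 499/18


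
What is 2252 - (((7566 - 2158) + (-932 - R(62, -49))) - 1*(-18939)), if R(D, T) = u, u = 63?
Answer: -21100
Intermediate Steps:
R(D, T) = 63
2252 - (((7566 - 2158) + (-932 - R(62, -49))) - 1*(-18939)) = 2252 - (((7566 - 2158) + (-932 - 1*63)) - 1*(-18939)) = 2252 - ((5408 + (-932 - 63)) + 18939) = 2252 - ((5408 - 995) + 18939) = 2252 - (4413 + 18939) = 2252 - 1*23352 = 2252 - 23352 = -21100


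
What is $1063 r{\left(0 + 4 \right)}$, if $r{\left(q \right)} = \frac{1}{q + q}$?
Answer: $\frac{1063}{8} \approx 132.88$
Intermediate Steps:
$r{\left(q \right)} = \frac{1}{2 q}$
$1063 r{\left(0 + 4 \right)} = 1063 \frac{1}{2 \left(0 + 4\right)} = 1063 \frac{1}{2 \cdot 4} = 1063 \cdot \frac{1}{2} \cdot \frac{1}{4} = 1063 \cdot \frac{1}{8} = \frac{1063}{8}$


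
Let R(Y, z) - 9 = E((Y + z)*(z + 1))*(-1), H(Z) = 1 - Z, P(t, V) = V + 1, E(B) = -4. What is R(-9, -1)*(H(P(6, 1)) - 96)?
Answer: -1261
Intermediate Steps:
P(t, V) = 1 + V
R(Y, z) = 13 (R(Y, z) = 9 - 4*(-1) = 9 + 4 = 13)
R(-9, -1)*(H(P(6, 1)) - 96) = 13*((1 - (1 + 1)) - 96) = 13*((1 - 1*2) - 96) = 13*((1 - 2) - 96) = 13*(-1 - 96) = 13*(-97) = -1261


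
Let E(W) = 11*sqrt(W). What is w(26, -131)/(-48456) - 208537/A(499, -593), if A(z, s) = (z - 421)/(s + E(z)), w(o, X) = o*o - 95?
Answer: 998697865963/629928 - 2293907*sqrt(499)/78 ≈ 9.2847e+5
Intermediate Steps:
w(o, X) = -95 + o**2 (w(o, X) = o**2 - 95 = -95 + o**2)
A(z, s) = (-421 + z)/(s + 11*sqrt(z)) (A(z, s) = (z - 421)/(s + 11*sqrt(z)) = (-421 + z)/(s + 11*sqrt(z)))
w(26, -131)/(-48456) - 208537/A(499, -593) = (-95 + 26**2)/(-48456) - 208537*(-593 + 11*sqrt(499))/(-421 + 499) = (-95 + 676)*(-1/48456) - (-123662441/78 + 2293907*sqrt(499)/78) = 581*(-1/48456) - (-123662441/78 + 2293907*sqrt(499)/78) = -581/48456 - 208537*(-593/78 + 11*sqrt(499)/78) = -581/48456 + (123662441/78 - 2293907*sqrt(499)/78) = 998697865963/629928 - 2293907*sqrt(499)/78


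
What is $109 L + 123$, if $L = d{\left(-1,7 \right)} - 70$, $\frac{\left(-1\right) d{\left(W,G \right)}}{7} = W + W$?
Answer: $-5981$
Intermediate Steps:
$d{\left(W,G \right)} = - 14 W$ ($d{\left(W,G \right)} = - 7 \left(W + W\right) = - 7 \cdot 2 W = - 14 W$)
$L = -56$ ($L = \left(-14\right) \left(-1\right) - 70 = 14 - 70 = -56$)
$109 L + 123 = 109 \left(-56\right) + 123 = -6104 + 123 = -5981$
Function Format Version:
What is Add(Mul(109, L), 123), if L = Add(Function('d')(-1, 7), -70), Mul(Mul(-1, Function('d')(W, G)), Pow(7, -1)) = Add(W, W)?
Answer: -5981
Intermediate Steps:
Function('d')(W, G) = Mul(-14, W) (Function('d')(W, G) = Mul(-7, Add(W, W)) = Mul(-7, Mul(2, W)) = Mul(-14, W))
L = -56 (L = Add(Mul(-14, -1), -70) = Add(14, -70) = -56)
Add(Mul(109, L), 123) = Add(Mul(109, -56), 123) = Add(-6104, 123) = -5981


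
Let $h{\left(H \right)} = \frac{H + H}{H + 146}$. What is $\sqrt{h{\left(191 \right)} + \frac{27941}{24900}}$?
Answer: $\frac{\sqrt{1588298299221}}{839130} \approx 1.5019$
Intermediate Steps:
$h{\left(H \right)} = \frac{2 H}{146 + H}$
$\sqrt{h{\left(191 \right)} + \frac{27941}{24900}} = \sqrt{2 \cdot 191 \frac{1}{146 + 191} + \frac{27941}{24900}} = \sqrt{2 \cdot 191 \cdot \frac{1}{337} + 27941 \cdot \frac{1}{24900}} = \sqrt{2 \cdot 191 \cdot \frac{1}{337} + \frac{27941}{24900}} = \sqrt{\frac{382}{337} + \frac{27941}{24900}} = \sqrt{\frac{18927917}{8391300}} = \frac{\sqrt{1588298299221}}{839130}$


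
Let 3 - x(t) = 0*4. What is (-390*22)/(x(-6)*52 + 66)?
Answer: -1430/37 ≈ -38.649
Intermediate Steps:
x(t) = 3 (x(t) = 3 - 0*4 = 3 - 1*0 = 3 + 0 = 3)
(-390*22)/(x(-6)*52 + 66) = (-390*22)/(3*52 + 66) = -8580/(156 + 66) = -8580/222 = -8580*1/222 = -1430/37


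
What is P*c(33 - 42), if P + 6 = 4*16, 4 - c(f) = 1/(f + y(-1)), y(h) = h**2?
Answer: 957/4 ≈ 239.25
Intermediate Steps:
c(f) = 4 - 1/(1 + f) (c(f) = 4 - 1/(f + (-1)**2) = 4 - 1/(f + 1) = 4 - 1/(1 + f))
P = 58 (P = -6 + 4*16 = -6 + 64 = 58)
P*c(33 - 42) = 58*((3 + 4*(33 - 42))/(1 + (33 - 42))) = 58*((3 + 4*(-9))/(1 - 9)) = 58*((3 - 36)/(-8)) = 58*(-1/8*(-33)) = 58*(33/8) = 957/4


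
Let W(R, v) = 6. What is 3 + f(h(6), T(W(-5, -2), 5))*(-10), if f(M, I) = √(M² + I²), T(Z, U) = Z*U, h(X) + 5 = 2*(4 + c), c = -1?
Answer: 3 - 10*√901 ≈ -297.17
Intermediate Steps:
h(X) = 1 (h(X) = -5 + 2*(4 - 1) = -5 + 2*3 = -5 + 6 = 1)
T(Z, U) = U*Z
f(M, I) = √(I² + M²)
3 + f(h(6), T(W(-5, -2), 5))*(-10) = 3 + √((5*6)² + 1²)*(-10) = 3 + √(30² + 1)*(-10) = 3 + √(900 + 1)*(-10) = 3 + √901*(-10) = 3 - 10*√901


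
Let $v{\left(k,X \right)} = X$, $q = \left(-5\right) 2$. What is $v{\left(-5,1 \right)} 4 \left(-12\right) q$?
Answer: $480$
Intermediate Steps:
$q = -10$
$v{\left(-5,1 \right)} 4 \left(-12\right) q = 1 \cdot 4 \left(-12\right) \left(-10\right) = 4 \left(-12\right) \left(-10\right) = \left(-48\right) \left(-10\right) = 480$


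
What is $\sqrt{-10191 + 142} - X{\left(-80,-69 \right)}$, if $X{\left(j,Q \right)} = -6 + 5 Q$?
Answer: $351 + i \sqrt{10049} \approx 351.0 + 100.24 i$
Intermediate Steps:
$\sqrt{-10191 + 142} - X{\left(-80,-69 \right)} = \sqrt{-10191 + 142} - \left(-6 + 5 \left(-69\right)\right) = \sqrt{-10049} - \left(-6 - 345\right) = i \sqrt{10049} - -351 = i \sqrt{10049} + 351 = 351 + i \sqrt{10049}$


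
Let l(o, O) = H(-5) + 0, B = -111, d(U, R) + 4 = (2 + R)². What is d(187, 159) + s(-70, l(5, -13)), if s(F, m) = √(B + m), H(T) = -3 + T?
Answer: 25917 + I*√119 ≈ 25917.0 + 10.909*I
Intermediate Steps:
d(U, R) = -4 + (2 + R)²
l(o, O) = -8 (l(o, O) = (-3 - 5) + 0 = -8 + 0 = -8)
s(F, m) = √(-111 + m)
d(187, 159) + s(-70, l(5, -13)) = 159*(4 + 159) + √(-111 - 8) = 159*163 + √(-119) = 25917 + I*√119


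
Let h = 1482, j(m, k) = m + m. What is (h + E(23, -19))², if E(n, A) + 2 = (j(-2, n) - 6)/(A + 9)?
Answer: 2193361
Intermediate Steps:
j(m, k) = 2*m
E(n, A) = -2 - 10/(9 + A) (E(n, A) = -2 + (2*(-2) - 6)/(A + 9) = -2 + (-4 - 6)/(9 + A) = -2 - 10/(9 + A))
(h + E(23, -19))² = (1482 + 2*(-14 - 1*(-19))/(9 - 19))² = (1482 + 2*(-14 + 19)/(-10))² = (1482 + 2*(-⅒)*5)² = (1482 - 1)² = 1481² = 2193361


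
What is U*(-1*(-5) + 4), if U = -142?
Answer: -1278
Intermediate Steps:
U*(-1*(-5) + 4) = -142*(-1*(-5) + 4) = -142*(5 + 4) = -142*9 = -1278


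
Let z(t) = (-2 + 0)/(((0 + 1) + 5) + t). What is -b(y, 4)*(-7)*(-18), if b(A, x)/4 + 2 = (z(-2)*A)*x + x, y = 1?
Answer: 0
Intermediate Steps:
z(t) = -2/(6 + t) (z(t) = -2/((1 + 5) + t) = -2/(6 + t))
b(A, x) = -8 + 4*x - 2*A*x (b(A, x) = -8 + 4*(((-2/(6 - 2))*A)*x + x) = -8 + 4*(((-2/4)*A)*x + x) = -8 + 4*(((-2*¼)*A)*x + x) = -8 + 4*((-A/2)*x + x) = -8 + 4*(-A*x/2 + x) = -8 + 4*(x - A*x/2) = -8 + (4*x - 2*A*x) = -8 + 4*x - 2*A*x)
-b(y, 4)*(-7)*(-18) = -(-8 + 4*4 - 2*1*4)*(-7)*(-18) = -(-8 + 16 - 8)*(-7)*(-18) = -0*(-7)*(-18) = -0*(-18) = -1*0 = 0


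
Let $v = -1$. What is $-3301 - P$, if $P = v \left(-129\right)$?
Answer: $-3430$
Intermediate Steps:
$P = 129$ ($P = \left(-1\right) \left(-129\right) = 129$)
$-3301 - P = -3301 - 129 = -3430$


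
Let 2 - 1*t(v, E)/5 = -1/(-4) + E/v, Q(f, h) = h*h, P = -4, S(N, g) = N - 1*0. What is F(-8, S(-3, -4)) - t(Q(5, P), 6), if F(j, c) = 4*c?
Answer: -151/8 ≈ -18.875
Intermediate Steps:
S(N, g) = N (S(N, g) = N + 0 = N)
Q(f, h) = h²
t(v, E) = 35/4 - 5*E/v (t(v, E) = 10 - 5*(-1/(-4) + E/v) = 10 - 5*(-1*(-¼) + E/v) = 10 - 5*(¼ + E/v) = 10 + (-5/4 - 5*E/v) = 35/4 - 5*E/v)
F(-8, S(-3, -4)) - t(Q(5, P), 6) = 4*(-3) - (35/4 - 5*6/(-4)²) = -12 - (35/4 - 5*6/16) = -12 - (35/4 - 5*6*1/16) = -12 - (35/4 - 15/8) = -12 - 1*55/8 = -12 - 55/8 = -151/8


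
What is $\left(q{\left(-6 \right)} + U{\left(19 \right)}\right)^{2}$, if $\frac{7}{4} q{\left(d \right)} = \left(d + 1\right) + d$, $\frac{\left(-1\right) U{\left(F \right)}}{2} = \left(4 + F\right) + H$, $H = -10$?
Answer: $\frac{51076}{49} \approx 1042.4$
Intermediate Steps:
$U{\left(F \right)} = 12 - 2 F$ ($U{\left(F \right)} = - 2 \left(\left(4 + F\right) - 10\right) = - 2 \left(-6 + F\right) = 12 - 2 F$)
$q{\left(d \right)} = \frac{4}{7} + \frac{8 d}{7}$ ($q{\left(d \right)} = \frac{4 \left(\left(d + 1\right) + d\right)}{7} = \frac{4 \left(\left(1 + d\right) + d\right)}{7} = \frac{4 \left(1 + 2 d\right)}{7} = \frac{4}{7} + \frac{8 d}{7}$)
$\left(q{\left(-6 \right)} + U{\left(19 \right)}\right)^{2} = \left(\left(\frac{4}{7} + \frac{8}{7} \left(-6\right)\right) + \left(12 - 38\right)\right)^{2} = \left(\left(\frac{4}{7} - \frac{48}{7}\right) + \left(12 - 38\right)\right)^{2} = \left(- \frac{44}{7} - 26\right)^{2} = \left(- \frac{226}{7}\right)^{2} = \frac{51076}{49}$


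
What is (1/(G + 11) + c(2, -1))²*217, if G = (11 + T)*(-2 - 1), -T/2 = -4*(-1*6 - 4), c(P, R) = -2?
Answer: 41061825/47524 ≈ 864.02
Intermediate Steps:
T = -80 (T = -(-8)*(-1*6 - 4) = -(-8)*(-6 - 4) = -(-8)*(-10) = -2*40 = -80)
G = 207 (G = (11 - 80)*(-2 - 1) = -69*(-3) = 207)
(1/(G + 11) + c(2, -1))²*217 = (1/(207 + 11) - 2)²*217 = (1/218 - 2)²*217 = (-435/218)²*217 = (189225/47524)*217 = 41061825/47524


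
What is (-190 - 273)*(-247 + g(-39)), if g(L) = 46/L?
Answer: 4481377/39 ≈ 1.1491e+5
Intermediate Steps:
(-190 - 273)*(-247 + g(-39)) = (-190 - 273)*(-247 + 46/(-39)) = -463*(-247 + 46*(-1/39)) = -463*(-247 - 46/39) = -463*(-9679/39) = 4481377/39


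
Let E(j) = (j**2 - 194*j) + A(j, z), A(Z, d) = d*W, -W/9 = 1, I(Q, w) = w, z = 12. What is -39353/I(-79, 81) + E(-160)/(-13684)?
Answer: -135771386/277101 ≈ -489.97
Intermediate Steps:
W = -9 (W = -9*1 = -9)
A(Z, d) = -9*d (A(Z, d) = d*(-9) = -9*d)
E(j) = -108 + j**2 - 194*j (E(j) = (j**2 - 194*j) - 9*12 = (j**2 - 194*j) - 108 = -108 + j**2 - 194*j)
-39353/I(-79, 81) + E(-160)/(-13684) = -39353/81 + (-108 + (-160)**2 - 194*(-160))/(-13684) = -39353*1/81 + (-108 + 25600 + 31040)*(-1/13684) = -39353/81 + 56532*(-1/13684) = -39353/81 - 14133/3421 = -135771386/277101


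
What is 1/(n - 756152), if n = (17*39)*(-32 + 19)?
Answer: -1/764771 ≈ -1.3076e-6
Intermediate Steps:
n = -8619 (n = 663*(-13) = -8619)
1/(n - 756152) = 1/(-8619 - 756152) = 1/(-764771) = -1/764771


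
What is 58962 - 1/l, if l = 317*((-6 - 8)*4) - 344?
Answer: 1066976353/18096 ≈ 58962.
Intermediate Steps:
l = -18096 (l = 317*(-14*4) - 344 = 317*(-56) - 344 = -17752 - 344 = -18096)
58962 - 1/l = 58962 - 1/(-18096) = 58962 - 1*(-1/18096) = 58962 + 1/18096 = 1066976353/18096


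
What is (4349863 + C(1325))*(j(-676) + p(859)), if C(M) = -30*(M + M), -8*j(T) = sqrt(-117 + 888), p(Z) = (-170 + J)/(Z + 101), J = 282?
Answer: 29892541/60 - 4270363*sqrt(771)/8 ≈ -1.4324e+7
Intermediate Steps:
p(Z) = 112/(101 + Z) (p(Z) = (-170 + 282)/(Z + 101) = 112/(101 + Z))
j(T) = -sqrt(771)/8 (j(T) = -sqrt(-117 + 888)/8 = -sqrt(771)/8)
C(M) = -60*M
(4349863 + C(1325))*(j(-676) + p(859)) = (4349863 - 60*1325)*(-sqrt(771)/8 + 112/(101 + 859)) = (4349863 - 79500)*(-sqrt(771)/8 + 112/960) = 4270363*(-sqrt(771)/8 + 112*(1/960)) = 4270363*(-sqrt(771)/8 + 7/60) = 4270363*(7/60 - sqrt(771)/8) = 29892541/60 - 4270363*sqrt(771)/8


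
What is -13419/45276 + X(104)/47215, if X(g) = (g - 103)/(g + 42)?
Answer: -314633861/1061582060 ≈ -0.29638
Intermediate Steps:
X(g) = (-103 + g)/(42 + g)
-13419/45276 + X(104)/47215 = -13419/45276 + ((-103 + 104)/(42 + 104))/47215 = -13419*1/45276 + (1/146)*(1/47215) = -639/2156 + ((1/146)*1)*(1/47215) = -639/2156 + (1/146)*(1/47215) = -639/2156 + 1/6893390 = -314633861/1061582060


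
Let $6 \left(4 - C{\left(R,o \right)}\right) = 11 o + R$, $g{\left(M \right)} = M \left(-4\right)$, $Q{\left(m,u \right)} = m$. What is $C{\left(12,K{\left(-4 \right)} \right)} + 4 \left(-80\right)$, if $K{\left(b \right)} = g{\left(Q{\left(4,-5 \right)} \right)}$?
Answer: $- \frac{866}{3} \approx -288.67$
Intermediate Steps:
$g{\left(M \right)} = - 4 M$
$K{\left(b \right)} = -16$ ($K{\left(b \right)} = \left(-4\right) 4 = -16$)
$C{\left(R,o \right)} = 4 - \frac{11 o}{6} - \frac{R}{6}$ ($C{\left(R,o \right)} = 4 - \frac{11 o + R}{6} = 4 - \frac{R + 11 o}{6} = 4 - \left(\frac{R}{6} + \frac{11 o}{6}\right) = 4 - \frac{11 o}{6} - \frac{R}{6}$)
$C{\left(12,K{\left(-4 \right)} \right)} + 4 \left(-80\right) = \left(4 - - \frac{88}{3} - 2\right) + 4 \left(-80\right) = \left(4 + \frac{88}{3} - 2\right) - 320 = \frac{94}{3} - 320 = - \frac{866}{3}$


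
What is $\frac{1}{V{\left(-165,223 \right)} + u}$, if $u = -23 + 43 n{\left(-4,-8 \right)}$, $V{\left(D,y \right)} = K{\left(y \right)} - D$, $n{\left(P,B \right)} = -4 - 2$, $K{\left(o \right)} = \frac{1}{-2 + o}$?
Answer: $- \frac{221}{25635} \approx -0.008621$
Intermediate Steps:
$n{\left(P,B \right)} = -6$
$V{\left(D,y \right)} = \frac{1}{-2 + y} - D$
$u = -281$ ($u = -23 + 43 \left(-6\right) = -23 - 258 = -281$)
$\frac{1}{V{\left(-165,223 \right)} + u} = \frac{1}{\frac{1 - - 165 \left(-2 + 223\right)}{-2 + 223} - 281} = \frac{1}{\frac{1 - \left(-165\right) 221}{221} - 281} = \frac{1}{\frac{1 + 36465}{221} - 281} = \frac{1}{\frac{1}{221} \cdot 36466 - 281} = \frac{1}{\frac{36466}{221} - 281} = \frac{1}{- \frac{25635}{221}} = - \frac{221}{25635}$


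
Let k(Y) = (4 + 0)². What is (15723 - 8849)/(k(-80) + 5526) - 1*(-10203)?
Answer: 28275950/2771 ≈ 10204.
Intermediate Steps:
k(Y) = 16 (k(Y) = 4² = 16)
(15723 - 8849)/(k(-80) + 5526) - 1*(-10203) = (15723 - 8849)/(16 + 5526) - 1*(-10203) = 6874/5542 + 10203 = 6874*(1/5542) + 10203 = 3437/2771 + 10203 = 28275950/2771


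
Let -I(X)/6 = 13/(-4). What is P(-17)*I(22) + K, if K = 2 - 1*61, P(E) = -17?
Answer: -781/2 ≈ -390.50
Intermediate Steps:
K = -59 (K = 2 - 61 = -59)
I(X) = 39/2 (I(X) = -78/(-4) = -78*(-1)/4 = -6*(-13/4) = 39/2)
P(-17)*I(22) + K = -17*39/2 - 59 = -663/2 - 59 = -781/2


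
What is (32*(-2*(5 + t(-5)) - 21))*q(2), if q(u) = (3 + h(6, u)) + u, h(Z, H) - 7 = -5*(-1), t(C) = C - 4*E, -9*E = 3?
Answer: -38624/3 ≈ -12875.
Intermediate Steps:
E = -1/3 (E = -1/9*3 = -1/3 ≈ -0.33333)
t(C) = 4/3 + C (t(C) = C - 4*(-1/3) = C + 4/3 = 4/3 + C)
h(Z, H) = 12 (h(Z, H) = 7 - 5*(-1) = 7 + 5 = 12)
q(u) = 15 + u (q(u) = (3 + 12) + u = 15 + u)
(32*(-2*(5 + t(-5)) - 21))*q(2) = (32*(-2*(5 + (4/3 - 5)) - 21))*(15 + 2) = (32*(-2*(5 - 11/3) - 21))*17 = (32*(-2*4/3 - 21))*17 = (32*(-8/3 - 21))*17 = (32*(-71/3))*17 = -2272/3*17 = -38624/3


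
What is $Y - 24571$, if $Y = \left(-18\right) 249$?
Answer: $-29053$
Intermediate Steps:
$Y = -4482$
$Y - 24571 = -4482 - 24571 = -29053$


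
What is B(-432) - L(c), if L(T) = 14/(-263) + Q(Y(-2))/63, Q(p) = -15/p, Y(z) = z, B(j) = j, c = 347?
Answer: -4772599/11046 ≈ -432.07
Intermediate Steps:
L(T) = 727/11046 (L(T) = 14/(-263) - 15/(-2)/63 = 14*(-1/263) - 15*(-½)*(1/63) = -14/263 + (15/2)*(1/63) = -14/263 + 5/42 = 727/11046)
B(-432) - L(c) = -432 - 1*727/11046 = -432 - 727/11046 = -4772599/11046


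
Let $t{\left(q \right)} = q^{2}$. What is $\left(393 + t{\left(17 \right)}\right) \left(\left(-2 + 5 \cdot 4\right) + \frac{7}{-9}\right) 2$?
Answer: $\frac{211420}{9} \approx 23491.0$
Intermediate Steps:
$\left(393 + t{\left(17 \right)}\right) \left(\left(-2 + 5 \cdot 4\right) + \frac{7}{-9}\right) 2 = \left(393 + 17^{2}\right) \left(\left(-2 + 5 \cdot 4\right) + \frac{7}{-9}\right) 2 = \left(393 + 289\right) \left(\left(-2 + 20\right) + 7 \left(- \frac{1}{9}\right)\right) 2 = 682 \left(18 - \frac{7}{9}\right) 2 = 682 \cdot \frac{155}{9} \cdot 2 = 682 \cdot \frac{310}{9} = \frac{211420}{9}$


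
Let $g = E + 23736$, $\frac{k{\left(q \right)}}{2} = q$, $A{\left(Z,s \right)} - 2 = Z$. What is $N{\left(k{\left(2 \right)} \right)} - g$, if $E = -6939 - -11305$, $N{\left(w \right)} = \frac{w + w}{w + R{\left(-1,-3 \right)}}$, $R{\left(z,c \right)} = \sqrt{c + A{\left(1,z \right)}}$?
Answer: $-28100$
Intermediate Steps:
$A{\left(Z,s \right)} = 2 + Z$
$k{\left(q \right)} = 2 q$
$R{\left(z,c \right)} = \sqrt{3 + c}$ ($R{\left(z,c \right)} = \sqrt{c + \left(2 + 1\right)} = \sqrt{c + 3} = \sqrt{3 + c}$)
$N{\left(w \right)} = 2$ ($N{\left(w \right)} = \frac{w + w}{w + \sqrt{3 - 3}} = \frac{2 w}{w + \sqrt{0}} = \frac{2 w}{w + 0} = \frac{2 w}{w} = 2$)
$E = 4366$ ($E = -6939 + 11305 = 4366$)
$g = 28102$ ($g = 4366 + 23736 = 28102$)
$N{\left(k{\left(2 \right)} \right)} - g = 2 - 28102 = -28100$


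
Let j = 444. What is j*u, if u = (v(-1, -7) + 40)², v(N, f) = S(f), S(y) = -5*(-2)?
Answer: 1110000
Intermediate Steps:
S(y) = 10
v(N, f) = 10
u = 2500 (u = (10 + 40)² = 50² = 2500)
j*u = 444*2500 = 1110000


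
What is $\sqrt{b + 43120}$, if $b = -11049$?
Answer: $\sqrt{32071} \approx 179.08$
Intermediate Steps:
$\sqrt{b + 43120} = \sqrt{-11049 + 43120} = \sqrt{32071}$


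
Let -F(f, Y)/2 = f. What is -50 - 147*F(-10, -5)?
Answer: -2990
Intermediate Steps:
F(f, Y) = -2*f
-50 - 147*F(-10, -5) = -50 - (-294)*(-10) = -50 - 147*20 = -50 - 2940 = -2990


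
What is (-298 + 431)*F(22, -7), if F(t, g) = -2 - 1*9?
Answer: -1463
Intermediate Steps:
F(t, g) = -11 (F(t, g) = -2 - 9 = -11)
(-298 + 431)*F(22, -7) = (-298 + 431)*(-11) = 133*(-11) = -1463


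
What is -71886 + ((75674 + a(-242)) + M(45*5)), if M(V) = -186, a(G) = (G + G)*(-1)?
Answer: 4086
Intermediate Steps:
a(G) = -2*G (a(G) = (2*G)*(-1) = -2*G)
-71886 + ((75674 + a(-242)) + M(45*5)) = -71886 + ((75674 - 2*(-242)) - 186) = -71886 + ((75674 + 484) - 186) = -71886 + (76158 - 186) = -71886 + 75972 = 4086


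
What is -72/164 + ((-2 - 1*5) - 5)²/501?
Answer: -1038/6847 ≈ -0.15160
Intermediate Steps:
-72/164 + ((-2 - 1*5) - 5)²/501 = -72*1/164 + ((-2 - 5) - 5)²*(1/501) = -18/41 + (-7 - 5)²*(1/501) = -18/41 + (-12)²*(1/501) = -18/41 + 144*(1/501) = -18/41 + 48/167 = -1038/6847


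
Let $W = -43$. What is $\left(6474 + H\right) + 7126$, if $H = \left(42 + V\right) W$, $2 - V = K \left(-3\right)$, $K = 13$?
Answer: $10031$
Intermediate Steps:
$V = 41$ ($V = 2 - 13 \left(-3\right) = 2 - -39 = 2 + 39 = 41$)
$H = -3569$ ($H = \left(42 + 41\right) \left(-43\right) = 83 \left(-43\right) = -3569$)
$\left(6474 + H\right) + 7126 = \left(6474 - 3569\right) + 7126 = 2905 + 7126 = 10031$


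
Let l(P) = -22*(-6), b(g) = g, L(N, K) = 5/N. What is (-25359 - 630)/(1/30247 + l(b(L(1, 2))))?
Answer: -786089283/3992605 ≈ -196.89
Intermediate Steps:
l(P) = 132
(-25359 - 630)/(1/30247 + l(b(L(1, 2)))) = (-25359 - 630)/(1/30247 + 132) = -25989/(1/30247 + 132) = -25989/3992605/30247 = -25989*30247/3992605 = -786089283/3992605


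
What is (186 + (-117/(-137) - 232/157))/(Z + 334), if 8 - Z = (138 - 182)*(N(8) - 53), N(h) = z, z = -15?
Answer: -3987259/56998850 ≈ -0.069953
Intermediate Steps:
N(h) = -15
Z = -2984 (Z = 8 - (138 - 182)*(-15 - 53) = 8 - (-44)*(-68) = 8 - 1*2992 = 8 - 2992 = -2984)
(186 + (-117/(-137) - 232/157))/(Z + 334) = (186 + (-117/(-137) - 232/157))/(-2984 + 334) = (186 + (-117*(-1/137) - 232*1/157))/(-2650) = (186 + (117/137 - 232/157))*(-1/2650) = (186 - 13415/21509)*(-1/2650) = (3987259/21509)*(-1/2650) = -3987259/56998850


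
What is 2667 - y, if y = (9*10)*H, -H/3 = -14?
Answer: -1113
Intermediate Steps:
H = 42 (H = -3*(-14) = 42)
y = 3780 (y = (9*10)*42 = 90*42 = 3780)
2667 - y = 2667 - 1*3780 = 2667 - 3780 = -1113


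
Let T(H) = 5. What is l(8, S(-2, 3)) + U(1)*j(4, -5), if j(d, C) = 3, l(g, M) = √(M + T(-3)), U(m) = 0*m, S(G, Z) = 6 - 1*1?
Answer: √10 ≈ 3.1623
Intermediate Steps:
S(G, Z) = 5 (S(G, Z) = 6 - 1 = 5)
U(m) = 0
l(g, M) = √(5 + M) (l(g, M) = √(M + 5) = √(5 + M))
l(8, S(-2, 3)) + U(1)*j(4, -5) = √(5 + 5) + 0*3 = √10 + 0 = √10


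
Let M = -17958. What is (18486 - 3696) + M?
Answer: -3168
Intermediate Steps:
(18486 - 3696) + M = (18486 - 3696) - 17958 = 14790 - 17958 = -3168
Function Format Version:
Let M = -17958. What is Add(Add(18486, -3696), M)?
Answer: -3168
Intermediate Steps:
Add(Add(18486, -3696), M) = Add(Add(18486, -3696), -17958) = Add(14790, -17958) = -3168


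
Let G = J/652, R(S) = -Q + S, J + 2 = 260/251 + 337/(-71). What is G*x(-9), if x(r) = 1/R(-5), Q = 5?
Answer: 101769/116192920 ≈ 0.00087586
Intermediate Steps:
J = -101769/17821 (J = -2 + (260/251 + 337/(-71)) = -2 + (260*(1/251) + 337*(-1/71)) = -2 + (260/251 - 337/71) = -2 - 66127/17821 = -101769/17821 ≈ -5.7106)
R(S) = -5 + S (R(S) = -1*5 + S = -5 + S)
G = -101769/11619292 (G = -101769/17821/652 = -101769/17821*1/652 = -101769/11619292 ≈ -0.0087586)
x(r) = -1/10 (x(r) = 1/(-5 - 5) = 1/(-10) = -1/10)
G*x(-9) = -101769/11619292*(-1/10) = 101769/116192920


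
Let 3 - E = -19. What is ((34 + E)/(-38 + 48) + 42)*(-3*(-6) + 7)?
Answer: 1190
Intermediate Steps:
E = 22 (E = 3 - 1*(-19) = 3 + 19 = 22)
((34 + E)/(-38 + 48) + 42)*(-3*(-6) + 7) = ((34 + 22)/(-38 + 48) + 42)*(-3*(-6) + 7) = (56/10 + 42)*(18 + 7) = (56*(⅒) + 42)*25 = (28/5 + 42)*25 = (238/5)*25 = 1190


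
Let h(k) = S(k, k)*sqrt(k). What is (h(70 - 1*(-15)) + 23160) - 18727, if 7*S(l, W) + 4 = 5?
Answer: 4433 + sqrt(85)/7 ≈ 4434.3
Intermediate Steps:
S(l, W) = 1/7 (S(l, W) = -4/7 + (1/7)*5 = -4/7 + 5/7 = 1/7)
h(k) = sqrt(k)/7
(h(70 - 1*(-15)) + 23160) - 18727 = (sqrt(70 - 1*(-15))/7 + 23160) - 18727 = (sqrt(70 + 15)/7 + 23160) - 18727 = (sqrt(85)/7 + 23160) - 18727 = (23160 + sqrt(85)/7) - 18727 = 4433 + sqrt(85)/7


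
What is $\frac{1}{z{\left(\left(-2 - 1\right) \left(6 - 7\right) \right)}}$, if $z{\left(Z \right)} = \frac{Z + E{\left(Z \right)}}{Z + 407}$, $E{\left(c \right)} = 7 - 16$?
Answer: $- \frac{205}{3} \approx -68.333$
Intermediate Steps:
$E{\left(c \right)} = -9$ ($E{\left(c \right)} = 7 - 16 = -9$)
$z{\left(Z \right)} = \frac{-9 + Z}{407 + Z}$ ($z{\left(Z \right)} = \frac{Z - 9}{Z + 407} = \frac{-9 + Z}{407 + Z}$)
$\frac{1}{z{\left(\left(-2 - 1\right) \left(6 - 7\right) \right)}} = \frac{1}{\frac{1}{407 + \left(-2 - 1\right) \left(6 - 7\right)} \left(-9 + \left(-2 - 1\right) \left(6 - 7\right)\right)} = \frac{1}{\frac{1}{407 + \left(-2 - 1\right) \left(-1\right)} \left(-9 + \left(-2 - 1\right) \left(-1\right)\right)} = \frac{1}{\frac{1}{407 - -3} \left(-9 - -3\right)} = \frac{1}{\frac{1}{407 + 3} \left(-9 + 3\right)} = \frac{1}{\frac{1}{410} \left(-6\right)} = \frac{1}{- \frac{3}{205}} = - \frac{205}{3}$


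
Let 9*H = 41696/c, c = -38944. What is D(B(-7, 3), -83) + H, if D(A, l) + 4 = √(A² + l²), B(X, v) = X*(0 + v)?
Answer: -45115/10953 + √7330 ≈ 81.496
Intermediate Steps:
B(X, v) = X*v
D(A, l) = -4 + √(A² + l²)
H = -1303/10953 (H = (41696/(-38944))/9 = (41696*(-1/38944))/9 = (⅑)*(-1303/1217) = -1303/10953 ≈ -0.11896)
D(B(-7, 3), -83) + H = (-4 + √((-7*3)² + (-83)²)) - 1303/10953 = (-4 + √((-21)² + 6889)) - 1303/10953 = (-4 + √(441 + 6889)) - 1303/10953 = (-4 + √7330) - 1303/10953 = -45115/10953 + √7330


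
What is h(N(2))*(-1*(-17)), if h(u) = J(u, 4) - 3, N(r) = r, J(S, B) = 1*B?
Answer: 17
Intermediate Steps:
J(S, B) = B
h(u) = 1 (h(u) = 4 - 3 = 1)
h(N(2))*(-1*(-17)) = 1*(-1*(-17)) = 1*17 = 17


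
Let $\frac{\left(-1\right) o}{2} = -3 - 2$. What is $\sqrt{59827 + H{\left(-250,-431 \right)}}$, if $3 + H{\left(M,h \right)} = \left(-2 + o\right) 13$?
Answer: $2 \sqrt{14982} \approx 244.8$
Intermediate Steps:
$o = 10$ ($o = - 2 \left(-3 - 2\right) = \left(-2\right) \left(-5\right) = 10$)
$H{\left(M,h \right)} = 101$ ($H{\left(M,h \right)} = -3 + \left(-2 + 10\right) 13 = -3 + 8 \cdot 13 = -3 + 104 = 101$)
$\sqrt{59827 + H{\left(-250,-431 \right)}} = \sqrt{59827 + 101} = \sqrt{59928} = 2 \sqrt{14982}$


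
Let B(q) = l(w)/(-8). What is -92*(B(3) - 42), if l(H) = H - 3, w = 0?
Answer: 7659/2 ≈ 3829.5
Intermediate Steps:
l(H) = -3 + H
B(q) = 3/8 (B(q) = (-3 + 0)/(-8) = -3*(-⅛) = 3/8)
-92*(B(3) - 42) = -92*(3/8 - 42) = -92*(-333/8) = 7659/2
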